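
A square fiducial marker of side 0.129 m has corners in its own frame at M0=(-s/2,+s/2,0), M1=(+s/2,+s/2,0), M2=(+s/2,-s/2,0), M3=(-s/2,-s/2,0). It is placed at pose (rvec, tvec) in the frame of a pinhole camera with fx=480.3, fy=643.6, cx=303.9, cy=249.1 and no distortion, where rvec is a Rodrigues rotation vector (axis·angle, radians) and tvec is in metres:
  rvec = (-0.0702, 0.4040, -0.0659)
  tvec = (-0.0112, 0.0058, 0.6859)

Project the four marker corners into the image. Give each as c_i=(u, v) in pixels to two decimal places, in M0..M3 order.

Intrinsics K: fx=480.3, fy=643.6, cx=303.9, cy=249.1
Marker side s = 0.129 m; corners in marker frame (Z=0):
  M0 = (-0.0645, +0.0645, 0)
  M1 = (+0.0645, +0.0645, 0)
  M2 = (+0.0645, -0.0645, 0)
  M3 = (-0.0645, -0.0645, 0)
rvec = (-0.0702, 0.4040, -0.0659), |rvec| = θ = 0.41532 rad = 23.796°
Rodrigues: sinθ=0.40348, 1−cosθ=0.08501; R = I + sinθ·[k]× + (1−cosθ)·[k]×²:
    [+0.91742 +0.05004 +0.39477]
    [-0.07800 +0.99543 +0.05508]
    [-0.39021 -0.08132 +0.91713]
t = (-0.0112, 0.0058, 0.6859) m
M0: Pc = R·M0+t = (-0.06715, +0.07504, +0.70582); u = 480.3·(-0.06715)/0.70582 + 303.9 = 258.2086, v = 643.6·(+0.07504)/0.70582 + 249.1 = 317.5213
M1: Pc = R·M1+t = (+0.05120, +0.06497, +0.65549); u = 480.3·(+0.05120)/0.65549 + 303.9 = 341.4171, v = 643.6·(+0.06497)/0.65549 + 249.1 = 312.8961
M2: Pc = R·M2+t = (+0.04475, -0.06344, +0.66598); u = 480.3·(+0.04475)/0.66598 + 303.9 = 336.1704, v = 643.6·(-0.06344)/0.66598 + 249.1 = 187.7952
M3: Pc = R·M3+t = (-0.07360, -0.05337, +0.71631); u = 480.3·(-0.07360)/0.71631 + 303.9 = 254.5491, v = 643.6·(-0.05337)/0.71631 + 249.1 = 201.1437

c0=(258.21, 317.52) c1=(341.42, 312.90) c2=(336.17, 187.80) c3=(254.55, 201.14)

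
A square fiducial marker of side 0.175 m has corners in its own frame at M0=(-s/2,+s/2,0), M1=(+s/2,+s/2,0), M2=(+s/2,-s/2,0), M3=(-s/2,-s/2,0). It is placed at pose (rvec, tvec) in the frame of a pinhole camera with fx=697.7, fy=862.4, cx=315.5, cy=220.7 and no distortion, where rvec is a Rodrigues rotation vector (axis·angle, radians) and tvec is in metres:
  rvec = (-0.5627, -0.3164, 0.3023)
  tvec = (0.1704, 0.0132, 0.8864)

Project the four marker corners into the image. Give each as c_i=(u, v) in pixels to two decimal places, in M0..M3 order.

c0=(378.65, 275.31) c1=(505.58, 336.96) c2=(510.56, 197.68) c3=(397.44, 137.10)

Intrinsics K: fx=697.7, fy=862.4, cx=315.5, cy=220.7
Marker side s = 0.175 m; corners in marker frame (Z=0):
  M0 = (-0.0875, +0.0875, 0)
  M1 = (+0.0875, +0.0875, 0)
  M2 = (+0.0875, -0.0875, 0)
  M3 = (-0.0875, -0.0875, 0)
rvec = (-0.5627, -0.3164, 0.3023), |rvec| = θ = 0.71283 rad = 40.842°
Rodrigues: sinθ=0.65398, 1−cosθ=0.24349; R = I + sinθ·[k]× + (1−cosθ)·[k]×²:
    [+0.90824 -0.19203 -0.37179]
    [+0.36265 +0.80449 +0.47041]
    [+0.20877 -0.56208 +0.80030]
t = (0.1704, 0.0132, 0.8864) m
M0: Pc = R·M0+t = (+0.07413, +0.05186, +0.81895); u = 697.7·(+0.07413)/0.81895 + 315.5 = 378.6516, v = 862.4·(+0.05186)/0.81895 + 220.7 = 275.3116
M1: Pc = R·M1+t = (+0.23307, +0.11532, +0.85549); u = 697.7·(+0.23307)/0.85549 + 315.5 = 505.5814, v = 862.4·(+0.11532)/0.85549 + 220.7 = 336.9569
M2: Pc = R·M2+t = (+0.26667, -0.02546, +0.95385); u = 697.7·(+0.26667)/0.95385 + 315.5 = 510.5603, v = 862.4·(-0.02546)/0.95385 + 220.7 = 197.6808
M3: Pc = R·M3+t = (+0.10773, -0.08892, +0.91731); u = 697.7·(+0.10773)/0.91731 + 315.5 = 397.4395, v = 862.4·(-0.08892)/0.91731 + 220.7 = 137.0987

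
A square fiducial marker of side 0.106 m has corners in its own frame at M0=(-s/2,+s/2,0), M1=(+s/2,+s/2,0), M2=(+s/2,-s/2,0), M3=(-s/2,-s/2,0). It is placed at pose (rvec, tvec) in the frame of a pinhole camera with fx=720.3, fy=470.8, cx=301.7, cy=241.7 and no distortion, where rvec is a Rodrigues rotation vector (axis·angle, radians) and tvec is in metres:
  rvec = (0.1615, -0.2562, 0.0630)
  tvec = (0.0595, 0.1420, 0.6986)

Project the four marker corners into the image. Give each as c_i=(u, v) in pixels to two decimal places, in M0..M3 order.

c0=(305.81, 372.15) c1=(408.01, 370.09) c2=(419.37, 303.20) c3=(315.22, 302.62)

Intrinsics K: fx=720.3, fy=470.8, cx=301.7, cy=241.7
Marker side s = 0.106 m; corners in marker frame (Z=0):
  M0 = (-0.0530, +0.0530, 0)
  M1 = (+0.0530, +0.0530, 0)
  M2 = (+0.0530, -0.0530, 0)
  M3 = (-0.0530, -0.0530, 0)
rvec = (0.1615, -0.2562, 0.0630), |rvec| = θ = 0.30934 rad = 17.724°
Rodrigues: sinθ=0.30443, 1−cosθ=0.04746; R = I + sinθ·[k]× + (1−cosθ)·[k]×²:
    [+0.96547 -0.08252 -0.24709]
    [+0.04148 +0.98509 -0.16694]
    [+0.25718 +0.15093 +0.95450]
t = (0.0595, 0.1420, 0.6986) m
M0: Pc = R·M0+t = (+0.00396, +0.19201, +0.69297); u = 720.3·(+0.00396)/0.69297 + 301.7 = 305.8122, v = 470.8·(+0.19201)/0.69297 + 241.7 = 372.1519
M1: Pc = R·M1+t = (+0.10630, +0.19641, +0.72023); u = 720.3·(+0.10630)/0.72023 + 301.7 = 408.0067, v = 470.8·(+0.19641)/0.72023 + 241.7 = 370.0882
M2: Pc = R·M2+t = (+0.11504, +0.09199, +0.70423); u = 720.3·(+0.11504)/0.70423 + 301.7 = 419.3688, v = 470.8·(+0.09199)/0.70423 + 241.7 = 303.1970
M3: Pc = R·M3+t = (+0.01270, +0.08759, +0.67697); u = 720.3·(+0.01270)/0.67697 + 301.7 = 315.2168, v = 470.8·(+0.08759)/0.67697 + 241.7 = 302.6159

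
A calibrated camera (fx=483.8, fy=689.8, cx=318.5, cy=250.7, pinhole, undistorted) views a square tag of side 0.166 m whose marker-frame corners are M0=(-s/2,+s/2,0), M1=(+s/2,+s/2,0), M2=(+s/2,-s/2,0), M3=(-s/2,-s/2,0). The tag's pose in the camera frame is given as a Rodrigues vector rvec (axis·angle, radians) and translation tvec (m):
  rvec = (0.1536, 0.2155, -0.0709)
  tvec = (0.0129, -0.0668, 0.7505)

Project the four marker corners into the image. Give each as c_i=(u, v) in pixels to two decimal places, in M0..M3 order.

Intrinsics K: fx=483.8, fy=689.8, cx=318.5, cy=250.7
Marker side s = 0.166 m; corners in marker frame (Z=0):
  M0 = (-0.0830, +0.0830, 0)
  M1 = (+0.0830, +0.0830, 0)
  M2 = (+0.0830, -0.0830, 0)
  M3 = (-0.0830, -0.0830, 0)
rvec = (0.1536, 0.2155, -0.0709), |rvec| = θ = 0.27397 rad = 15.697°
Rodrigues: sinθ=0.27056, 1−cosθ=0.03730; R = I + sinθ·[k]× + (1−cosθ)·[k]×²:
    [+0.97443 +0.08646 +0.20740]
    [-0.05357 +0.98578 -0.15928]
    [-0.21823 +0.14409 +0.96520]
t = (0.0129, -0.0668, 0.7505) m
M0: Pc = R·M0+t = (-0.06080, +0.01947, +0.78057); u = 483.8·(-0.06080)/0.78057 + 318.5 = 280.8155, v = 689.8·(+0.01947)/0.78057 + 250.7 = 267.9022
M1: Pc = R·M1+t = (+0.10095, +0.01057, +0.74435); u = 483.8·(+0.10095)/0.74435 + 318.5 = 384.1166, v = 689.8·(+0.01057)/0.74435 + 250.7 = 260.4986
M2: Pc = R·M2+t = (+0.08660, -0.15307, +0.72043); u = 483.8·(+0.08660)/0.72043 + 318.5 = 376.6565, v = 689.8·(-0.15307)/0.72043 + 250.7 = 104.1414
M3: Pc = R·M3+t = (-0.07515, -0.14417, +0.75665); u = 483.8·(-0.07515)/0.75665 + 318.5 = 270.4470, v = 689.8·(-0.14417)/0.75665 + 250.7 = 119.2648

c0=(280.82, 267.90) c1=(384.12, 260.50) c2=(376.66, 104.14) c3=(270.45, 119.26)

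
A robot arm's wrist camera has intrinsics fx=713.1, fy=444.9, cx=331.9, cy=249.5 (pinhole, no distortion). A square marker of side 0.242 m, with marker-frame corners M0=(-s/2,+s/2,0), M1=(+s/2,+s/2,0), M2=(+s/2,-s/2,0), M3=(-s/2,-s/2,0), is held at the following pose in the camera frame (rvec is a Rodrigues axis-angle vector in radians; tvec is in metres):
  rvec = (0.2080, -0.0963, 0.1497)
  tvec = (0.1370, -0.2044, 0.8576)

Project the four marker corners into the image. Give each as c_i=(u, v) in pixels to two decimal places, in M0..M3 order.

c0=(330.92, 196.19) c1=(520.74, 214.37) c2=(563.59, 89.41) c3=(364.07, 66.09)

Intrinsics K: fx=713.1, fy=444.9, cx=331.9, cy=249.5
Marker side s = 0.242 m; corners in marker frame (Z=0):
  M0 = (-0.1210, +0.1210, 0)
  M1 = (+0.1210, +0.1210, 0)
  M2 = (+0.1210, -0.1210, 0)
  M3 = (-0.1210, -0.1210, 0)
rvec = (0.2080, -0.0963, 0.1497), |rvec| = θ = 0.27377 rad = 15.686°
Rodrigues: sinθ=0.27036, 1−cosθ=0.03724; R = I + sinθ·[k]× + (1−cosθ)·[k]×²:
    [+0.98426 -0.15779 -0.07963]
    [+0.13788 +0.96737 -0.21257]
    [+0.11057 +0.19825 +0.97389]
t = (0.1370, -0.2044, 0.8576) m
M0: Pc = R·M0+t = (-0.00119, -0.10403, +0.86821); u = 713.1·(-0.00119)/0.86821 + 331.9 = 330.9245, v = 444.9·(-0.10403)/0.86821 + 249.5 = 196.1902
M1: Pc = R·M1+t = (+0.23700, -0.07066, +0.89497); u = 713.1·(+0.23700)/0.89497 + 331.9 = 520.7409, v = 444.9·(-0.07066)/0.89497 + 249.5 = 214.3717
M2: Pc = R·M2+t = (+0.27519, -0.30477, +0.84699); u = 713.1·(+0.27519)/0.84699 + 331.9 = 563.5863, v = 444.9·(-0.30477)/0.84699 + 249.5 = 89.4145
M3: Pc = R·M3+t = (+0.03700, -0.33814, +0.82023); u = 713.1·(+0.03700)/0.82023 + 331.9 = 364.0652, v = 444.9·(-0.33814)/0.82023 + 249.5 = 66.0929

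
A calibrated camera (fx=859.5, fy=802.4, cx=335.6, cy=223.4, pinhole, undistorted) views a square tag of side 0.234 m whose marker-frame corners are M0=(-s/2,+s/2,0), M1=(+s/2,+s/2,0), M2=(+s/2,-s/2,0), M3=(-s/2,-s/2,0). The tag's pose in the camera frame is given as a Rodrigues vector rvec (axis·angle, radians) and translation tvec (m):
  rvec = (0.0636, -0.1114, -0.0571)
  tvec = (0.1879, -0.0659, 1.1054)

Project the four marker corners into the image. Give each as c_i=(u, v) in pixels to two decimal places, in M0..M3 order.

Intrinsics K: fx=859.5, fy=802.4, cx=335.6, cy=223.4
Marker side s = 0.234 m; corners in marker frame (Z=0):
  M0 = (-0.1170, +0.1170, 0)
  M1 = (+0.1170, +0.1170, 0)
  M2 = (+0.1170, -0.1170, 0)
  M3 = (-0.1170, -0.1170, 0)
rvec = (0.0636, -0.1114, -0.0571), |rvec| = θ = 0.14041 rad = 8.045°
Rodrigues: sinθ=0.13995, 1−cosθ=0.00984; R = I + sinθ·[k]× + (1−cosθ)·[k]×²:
    [+0.99218 +0.05338 -0.11285]
    [-0.06045 +0.99635 -0.06022]
    [+0.10922 +0.06657 +0.99179]
t = (0.1879, -0.0659, 1.1054) m
M0: Pc = R·M0+t = (+0.07806, +0.05775, +1.10041); u = 859.5·(+0.07806)/1.10041 + 335.6 = 396.5707, v = 802.4·(+0.05775)/1.10041 + 223.4 = 265.5073
M1: Pc = R·M1+t = (+0.31023, +0.04360, +1.12597); u = 859.5·(+0.31023)/1.12597 + 335.6 = 572.4119, v = 802.4·(+0.04360)/1.12597 + 223.4 = 254.4713
M2: Pc = R·M2+t = (+0.29774, -0.18955, +1.11039); u = 859.5·(+0.29774)/1.11039 + 335.6 = 566.0661, v = 802.4·(-0.18955)/1.11039 + 223.4 = 86.4287
M3: Pc = R·M3+t = (+0.06557, -0.17540, +1.08483); u = 859.5·(+0.06557)/1.08483 + 335.6 = 387.5505, v = 802.4·(-0.17540)/1.08483 + 223.4 = 93.6643

c0=(396.57, 265.51) c1=(572.41, 254.47) c2=(566.07, 86.43) c3=(387.55, 93.66)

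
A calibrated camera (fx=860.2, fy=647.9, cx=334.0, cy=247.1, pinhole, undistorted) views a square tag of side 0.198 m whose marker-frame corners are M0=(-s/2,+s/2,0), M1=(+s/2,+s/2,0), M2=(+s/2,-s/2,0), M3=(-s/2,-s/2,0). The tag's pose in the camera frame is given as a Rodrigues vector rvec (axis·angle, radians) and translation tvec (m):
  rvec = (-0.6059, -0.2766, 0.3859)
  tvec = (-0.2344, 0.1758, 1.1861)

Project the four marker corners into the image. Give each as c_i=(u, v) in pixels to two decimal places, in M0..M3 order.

Intrinsics K: fx=860.2, fy=647.9, cx=334.0, cy=247.1
Marker side s = 0.198 m; corners in marker frame (Z=0):
  M0 = (-0.0990, +0.0990, 0)
  M1 = (+0.0990, +0.0990, 0)
  M2 = (+0.0990, -0.0990, 0)
  M3 = (-0.0990, -0.0990, 0)
rvec = (-0.6059, -0.2766, 0.3859), |rvec| = θ = 0.76977 rad = 44.104°
Rodrigues: sinθ=0.69597, 1−cosθ=0.28193; R = I + sinθ·[k]× + (1−cosθ)·[k]×²:
    [+0.89274 -0.26916 -0.36133]
    [+0.42864 +0.75447 +0.49703]
    [+0.13883 -0.59860 +0.78893]
t = (-0.2344, 0.1758, 1.1861) m
M0: Pc = R·M0+t = (-0.34943, +0.20806, +1.11309); u = 860.2·(-0.34943)/1.11309 + 334.0 = 63.9612, v = 647.9·(+0.20806)/1.11309 + 247.1 = 368.2042
M1: Pc = R·M1+t = (-0.17267, +0.29293, +1.14058); u = 860.2·(-0.17267)/1.14058 + 334.0 = 203.7798, v = 647.9·(+0.29293)/1.14058 + 247.1 = 413.4959
M2: Pc = R·M2+t = (-0.11937, +0.14354, +1.25911); u = 860.2·(-0.11937)/1.25911 + 334.0 = 252.4476, v = 647.9·(+0.14354)/1.25911 + 247.1 = 320.9629
M3: Pc = R·M3+t = (-0.29613, +0.05867, +1.23162); u = 860.2·(-0.29613)/1.23162 + 334.0 = 127.1704, v = 647.9·(+0.05867)/1.23162 + 247.1 = 277.9645

c0=(63.96, 368.20) c1=(203.78, 413.50) c2=(252.45, 320.96) c3=(127.17, 277.96)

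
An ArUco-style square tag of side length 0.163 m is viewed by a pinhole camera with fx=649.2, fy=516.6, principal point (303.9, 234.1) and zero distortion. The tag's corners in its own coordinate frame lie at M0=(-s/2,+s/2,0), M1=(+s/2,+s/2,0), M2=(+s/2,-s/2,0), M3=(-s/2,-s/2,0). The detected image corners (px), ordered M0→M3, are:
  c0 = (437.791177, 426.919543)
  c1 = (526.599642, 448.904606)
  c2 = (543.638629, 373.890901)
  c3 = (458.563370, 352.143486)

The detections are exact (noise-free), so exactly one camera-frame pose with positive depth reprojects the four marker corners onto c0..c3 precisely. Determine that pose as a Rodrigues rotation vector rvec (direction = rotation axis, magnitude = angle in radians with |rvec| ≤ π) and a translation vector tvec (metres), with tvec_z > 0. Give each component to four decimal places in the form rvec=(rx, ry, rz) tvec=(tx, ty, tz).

rvec=(-0.2772, -0.1065, 0.3085) tvec=(0.3281, 0.3631, 1.1323)

Intrinsics K: fx=649.2, fy=516.6, cx=303.9, cy=234.1
Marker side s = 0.163 m; corners in marker frame (Z=0):
  M0 = (-0.0815, +0.0815, 0)
  M1 = (+0.0815, +0.0815, 0)
  M2 = (+0.0815, -0.0815, 0)
  M3 = (-0.0815, -0.0815, 0)
Detected image corners:
  c0 = (437.791177, 426.919543) px
  c1 = (526.599642, 448.904606) px
  c2 = (543.638629, 373.890901) px
  c3 = (458.563370, 352.143486) px
Planar DLT: solve 8×8 A·h = b for H (H[2,2]=1):
  H  [+559.70703 -239.67506 +492.03347]
  H  [+155.76477 +358.69025 +399.74463]
  H  [+0.05401 -0.25168 +1.00000]
B = K⁻¹H; ‖b₁‖=0.883182, ‖b₂‖=0.883182; λ = 2/(‖b₁‖+‖b₂‖) = 1.132269, sign → tz>0 ⇒ λ=+1.132269
r₁ = λ·B[:,0] = (+0.94756,+0.31369,+0.06116); r₂ = λ·B[:,1] = (-0.28462,+0.91530,-0.28497)
r₃ = r₁×r₂ = (-0.14537,+0.25262,+0.95658); SVD([r₁ r₂ r₃]) → R = UVᵀ:
  R  [+0.94756 -0.28462 -0.14537]
  R  [+0.31369 +0.91530 +0.25262]
  R  [+0.06116 -0.28497 +0.95658]
t = (+0.32812, +0.36306, +1.13227) m
tr R = 2.819442; θ = arccos((tr R − 1)/2) = 0.428185 rad = 24.533°
axis k = ((R−Rᵀ)₃₂, (R−Rᵀ)₁₃, (R−Rᵀ)₂₁) / (2 sinθ) = (-0.647364, -0.248701, +0.720464)
rvec = θ·k = (-0.277191, -0.106490, +0.308492)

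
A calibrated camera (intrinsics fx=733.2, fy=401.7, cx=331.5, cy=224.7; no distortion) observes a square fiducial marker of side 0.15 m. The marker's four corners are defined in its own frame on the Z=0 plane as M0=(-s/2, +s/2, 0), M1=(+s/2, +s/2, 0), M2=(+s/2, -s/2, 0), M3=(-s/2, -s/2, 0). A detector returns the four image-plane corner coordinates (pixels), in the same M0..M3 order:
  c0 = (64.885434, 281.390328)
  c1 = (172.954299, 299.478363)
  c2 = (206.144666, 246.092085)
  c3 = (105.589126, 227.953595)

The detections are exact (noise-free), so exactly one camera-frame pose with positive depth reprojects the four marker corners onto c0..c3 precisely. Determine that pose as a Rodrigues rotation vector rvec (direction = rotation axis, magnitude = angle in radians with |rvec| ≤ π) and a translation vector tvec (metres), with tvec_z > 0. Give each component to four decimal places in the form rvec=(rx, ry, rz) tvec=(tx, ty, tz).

rvec=(-0.4290, -0.2283, 0.2920) tvec=(-0.2706, 0.0980, 1.0284)

Intrinsics K: fx=733.2, fy=401.7, cx=331.5, cy=224.7
Marker side s = 0.15 m; corners in marker frame (Z=0):
  M0 = (-0.0750, +0.0750, 0)
  M1 = (+0.0750, +0.0750, 0)
  M2 = (+0.0750, -0.0750, 0)
  M3 = (-0.0750, -0.0750, 0)
Detected image corners:
  c0 = (64.885434, 281.390328) px
  c1 = (172.954299, 299.478363) px
  c2 = (206.144666, 246.092085) px
  c3 = (105.589126, 227.953595) px
Planar DLT: solve 8×8 A·h = b for H (H[2,2]=1):
  H  [+715.35989 -304.65531 +138.57525]
  H  [+160.58404 +243.54247 +262.97651]
  H  [+0.15100 -0.42670 +1.00000]
B = K⁻¹H; ‖b₁‖=0.972409, ‖b₂‖=0.972409; λ = 2/(‖b₁‖+‖b₂‖) = 1.028374, sign → tz>0 ⇒ λ=+1.028374
r₁ = λ·B[:,0] = (+0.93314,+0.32424,+0.15529); r₂ = λ·B[:,1] = (-0.22891,+0.86894,-0.43880)
r₃ = r₁×r₂ = (-0.27721,+0.37392,+0.88506); SVD([r₁ r₂ r₃]) → R = UVᵀ:
  R  [+0.93314 -0.22891 -0.27721]
  R  [+0.32424 +0.86894 +0.37392]
  R  [+0.15529 -0.43880 +0.88506]
t = (-0.27059, +0.09799, +1.02837) m
tr R = 2.687142; θ = arccos((tr R − 1)/2) = 0.566898 rad = 32.481°
axis k = ((R−Rᵀ)₃₂, (R−Rᵀ)₁₃, (R−Rᵀ)₂₁) / (2 sinθ) = (-0.756702, -0.402686, +0.515020)
rvec = θ·k = (-0.428973, -0.228282, +0.291963)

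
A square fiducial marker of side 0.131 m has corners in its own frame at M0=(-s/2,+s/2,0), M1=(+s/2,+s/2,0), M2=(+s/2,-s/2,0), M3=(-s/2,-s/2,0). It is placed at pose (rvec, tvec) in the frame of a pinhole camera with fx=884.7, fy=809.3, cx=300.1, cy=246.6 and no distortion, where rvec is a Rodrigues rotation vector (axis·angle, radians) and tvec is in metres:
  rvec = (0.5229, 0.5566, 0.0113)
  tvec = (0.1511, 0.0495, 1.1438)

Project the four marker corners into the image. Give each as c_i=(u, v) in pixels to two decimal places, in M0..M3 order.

c0=(376.04, 311.41) c1=(466.90, 328.95) c2=(462.76, 248.31) c3=(367.19, 234.44)

Intrinsics K: fx=884.7, fy=809.3, cx=300.1, cy=246.6
Marker side s = 0.131 m; corners in marker frame (Z=0):
  M0 = (-0.0655, +0.0655, 0)
  M1 = (+0.0655, +0.0655, 0)
  M2 = (+0.0655, -0.0655, 0)
  M3 = (-0.0655, -0.0655, 0)
rvec = (0.5229, 0.5566, 0.0113), |rvec| = θ = 0.76378 rad = 43.761°
Rodrigues: sinθ=0.69165, 1−cosθ=0.27777; R = I + sinθ·[k]× + (1−cosθ)·[k]×²:
    [+0.85242 +0.12835 +0.50685]
    [+0.14882 +0.86975 -0.47053]
    [-0.50123 +0.47652 +0.72229]
t = (0.1511, 0.0495, 1.1438) m
M0: Pc = R·M0+t = (+0.10367, +0.09672, +1.20784); u = 884.7·(+0.10367)/1.20784 + 300.1 = 376.0369, v = 809.3·(+0.09672)/1.20784 + 246.6 = 311.4065
M1: Pc = R·M1+t = (+0.21534, +0.11622, +1.14218); u = 884.7·(+0.21534)/1.14218 + 300.1 = 466.8966, v = 809.3·(+0.11622)/1.14218 + 246.6 = 328.9455
M2: Pc = R·M2+t = (+0.19853, +0.00228, +1.07976); u = 884.7·(+0.19853)/1.07976 + 300.1 = 462.7629, v = 809.3·(+0.00228)/1.07976 + 246.6 = 248.3084
M3: Pc = R·M3+t = (+0.08686, -0.01722, +1.14542); u = 884.7·(+0.08686)/1.14542 + 300.1 = 367.1885, v = 809.3·(-0.01722)/1.14542 + 246.6 = 234.4361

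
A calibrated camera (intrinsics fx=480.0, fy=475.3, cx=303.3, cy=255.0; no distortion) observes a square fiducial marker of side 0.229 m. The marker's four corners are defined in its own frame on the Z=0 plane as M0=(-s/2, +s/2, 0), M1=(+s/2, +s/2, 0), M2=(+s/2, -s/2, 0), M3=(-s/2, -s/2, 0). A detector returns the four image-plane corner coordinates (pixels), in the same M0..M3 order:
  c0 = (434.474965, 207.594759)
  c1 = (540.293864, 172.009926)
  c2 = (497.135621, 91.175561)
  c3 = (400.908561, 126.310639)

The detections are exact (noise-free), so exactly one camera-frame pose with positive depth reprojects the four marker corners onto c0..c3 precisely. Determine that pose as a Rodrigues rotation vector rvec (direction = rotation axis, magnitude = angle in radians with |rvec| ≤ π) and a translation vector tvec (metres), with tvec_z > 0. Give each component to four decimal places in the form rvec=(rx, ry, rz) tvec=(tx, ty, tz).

rvec=(-0.3785, 0.2079, -0.2919) tvec=(0.3661, -0.2425, 1.0760)

Intrinsics K: fx=480.0, fy=475.3, cx=303.3, cy=255.0
Marker side s = 0.229 m; corners in marker frame (Z=0):
  M0 = (-0.1145, +0.1145, 0)
  M1 = (+0.1145, +0.1145, 0)
  M2 = (+0.1145, -0.1145, 0)
  M3 = (-0.1145, -0.1145, 0)
Detected image corners:
  c0 = (434.474965, 207.594759) px
  c1 = (540.293864, 172.009926) px
  c2 = (497.135621, 91.175561) px
  c3 = (400.908561, 126.310639) px
Planar DLT: solve 8×8 A·h = b for H (H[2,2]=1):
  H  [+377.36095 -3.03433 +466.62755]
  H  [-174.42817 +299.71180 +147.85747]
  H  [-0.13438 -0.36359 +1.00000]
B = K⁻¹H; ‖b₁‖=0.929406, ‖b₂‖=0.929406; λ = 2/(‖b₁‖+‖b₂‖) = 1.075956, sign → tz>0 ⇒ λ=+1.075956
r₁ = λ·B[:,0] = (+0.93724,-0.31729,-0.14458); r₂ = λ·B[:,1] = (+0.24039,+0.88835,-0.39121)
r₃ = r₁×r₂ = (+0.25257,+0.33190,+0.90888); SVD([r₁ r₂ r₃]) → R = UVᵀ:
  R  [+0.93724 +0.24039 +0.25257]
  R  [-0.31729 +0.88835 +0.33190]
  R  [-0.14458 -0.39121 +0.90888]
t = (+0.36611, -0.24254, +1.07596) m
tr R = 2.734470; θ = arccos((tr R − 1)/2) = 0.521175 rad = 29.861°
axis k = ((R−Rᵀ)₃₂, (R−Rᵀ)₁₃, (R−Rᵀ)₂₁) / (2 sinθ) = (-0.726153, +0.398826, -0.560035)
rvec = θ·k = (-0.378453, +0.207858, -0.291876)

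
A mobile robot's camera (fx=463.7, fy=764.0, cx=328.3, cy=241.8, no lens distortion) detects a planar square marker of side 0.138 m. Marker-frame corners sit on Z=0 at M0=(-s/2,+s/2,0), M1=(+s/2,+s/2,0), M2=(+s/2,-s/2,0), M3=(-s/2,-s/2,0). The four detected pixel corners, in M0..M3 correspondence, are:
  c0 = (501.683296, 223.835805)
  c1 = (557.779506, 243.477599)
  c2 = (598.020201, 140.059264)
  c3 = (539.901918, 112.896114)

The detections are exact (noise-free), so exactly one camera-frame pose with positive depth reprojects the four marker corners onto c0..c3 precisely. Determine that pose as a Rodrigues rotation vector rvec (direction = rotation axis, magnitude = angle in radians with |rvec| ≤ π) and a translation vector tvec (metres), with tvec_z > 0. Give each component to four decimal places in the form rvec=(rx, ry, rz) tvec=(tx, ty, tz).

rvec=(0.5252, -0.2940, 0.2544) tvec=(0.4095, -0.0669, 0.8589)

Intrinsics K: fx=463.7, fy=764.0, cx=328.3, cy=241.8
Marker side s = 0.138 m; corners in marker frame (Z=0):
  M0 = (-0.0690, +0.0690, 0)
  M1 = (+0.0690, +0.0690, 0)
  M2 = (+0.0690, -0.0690, 0)
  M3 = (-0.0690, -0.0690, 0)
Detected image corners:
  c0 = (501.683296, 223.835805) px
  c1 = (557.779506, 243.477599) px
  c2 = (598.020201, 140.059264) px
  c3 = (539.901918, 112.896114) px
Planar DLT: solve 8×8 A·h = b for H (H[2,2]=1):
  H  [+629.70852 +4.96720 +549.40837]
  H  [+239.44444 +870.79327 +182.33311]
  H  [+0.39348 +0.52688 +1.00000]
B = K⁻¹H; ‖b₁‖=1.164329, ‖b₂‖=1.164329; λ = 2/(‖b₁‖+‖b₂‖) = 0.858864, sign → tz>0 ⇒ λ=+0.858864
r₁ = λ·B[:,0] = (+0.92708,+0.16222,+0.33794); r₂ = λ·B[:,1] = (-0.31118,+0.83570,+0.45252)
r₃ = r₁×r₂ = (-0.20901,-0.52468,+0.82524); SVD([r₁ r₂ r₃]) → R = UVᵀ:
  R  [+0.92708 -0.31118 -0.20901]
  R  [+0.16222 +0.83570 -0.52468]
  R  [+0.33794 +0.45252 +0.82524]
t = (+0.40954, -0.06685, +0.85886) m
tr R = 2.588022; θ = arccos((tr R − 1)/2) = 0.653417 rad = 37.438°
axis k = ((R−Rᵀ)₃₂, (R−Rᵀ)₁₃, (R−Rᵀ)₂₁) / (2 sinθ) = (+0.803746, -0.449868, +0.389373)
rvec = θ·k = (+0.525181, -0.293952, +0.254423)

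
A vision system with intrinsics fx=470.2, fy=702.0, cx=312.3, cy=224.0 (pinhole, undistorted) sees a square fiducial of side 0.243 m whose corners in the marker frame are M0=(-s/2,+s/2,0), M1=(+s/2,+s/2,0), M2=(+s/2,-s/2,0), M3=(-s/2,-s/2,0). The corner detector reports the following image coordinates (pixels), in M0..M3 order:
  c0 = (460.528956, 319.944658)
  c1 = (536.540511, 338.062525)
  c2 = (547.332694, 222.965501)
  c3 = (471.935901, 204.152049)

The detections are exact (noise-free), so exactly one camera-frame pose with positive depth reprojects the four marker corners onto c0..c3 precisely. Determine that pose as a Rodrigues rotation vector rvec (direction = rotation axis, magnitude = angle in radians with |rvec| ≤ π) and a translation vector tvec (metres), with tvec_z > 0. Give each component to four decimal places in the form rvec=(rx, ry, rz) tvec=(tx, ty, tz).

rvec=(-0.0390, -0.0464, 0.1610) tvec=(0.5967, 0.0981, 1.4617)

Intrinsics K: fx=470.2, fy=702.0, cx=312.3, cy=224.0
Marker side s = 0.243 m; corners in marker frame (Z=0):
  M0 = (-0.1215, +0.1215, 0)
  M1 = (+0.1215, +0.1215, 0)
  M2 = (+0.1215, -0.1215, 0)
  M3 = (-0.1215, -0.1215, 0)
Detected image corners:
  c0 = (460.528956, 319.944658) px
  c1 = (536.540511, 338.062525) px
  c2 = (547.332694, 222.965501) px
  c3 = (471.935901, 204.152049) px
Planar DLT: solve 8×8 A·h = b for H (H[2,2]=1):
  H  [+326.38060 -60.34163 +504.23958]
  H  [+83.98464 +467.18210 +271.11013]
  H  [+0.02945 -0.02910 +1.00000]
B = K⁻¹H; ‖b₁‖=0.684154, ‖b₂‖=0.684154; λ = 2/(‖b₁‖+‖b₂‖) = 1.461660, sign → tz>0 ⇒ λ=+1.461660
r₁ = λ·B[:,0] = (+0.98599,+0.16113,+0.04305); r₂ = λ·B[:,1] = (-0.15933,+0.98631,-0.04253)
r₃ = r₁×r₂ = (-0.04931,+0.03508,+0.99817); SVD([r₁ r₂ r₃]) → R = UVᵀ:
  R  [+0.98599 -0.15933 -0.04931]
  R  [+0.16113 +0.98631 +0.03508]
  R  [+0.04305 -0.04253 +0.99817]
t = (+0.59666, +0.09809, +1.46166) m
tr R = 2.970470; θ = arccos((tr R − 1)/2) = 0.172055 rad = 9.858°
axis k = ((R−Rᵀ)₃₂, (R−Rᵀ)₁₃, (R−Rᵀ)₂₁) / (2 sinθ) = (-0.226670, -0.269720, +0.935880)
rvec = θ·k = (-0.039000, -0.046407, +0.161023)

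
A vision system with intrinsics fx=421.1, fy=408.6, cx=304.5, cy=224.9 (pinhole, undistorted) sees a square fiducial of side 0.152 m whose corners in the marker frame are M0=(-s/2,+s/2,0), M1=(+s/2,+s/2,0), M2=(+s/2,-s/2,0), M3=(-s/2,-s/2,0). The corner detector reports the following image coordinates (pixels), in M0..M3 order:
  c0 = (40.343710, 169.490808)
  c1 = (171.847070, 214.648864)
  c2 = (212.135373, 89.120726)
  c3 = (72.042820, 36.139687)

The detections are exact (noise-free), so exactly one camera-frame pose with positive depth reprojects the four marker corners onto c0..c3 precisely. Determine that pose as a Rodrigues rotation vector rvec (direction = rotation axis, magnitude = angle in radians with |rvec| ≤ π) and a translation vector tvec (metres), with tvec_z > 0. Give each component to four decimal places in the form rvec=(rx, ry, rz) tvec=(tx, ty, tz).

rvec=(0.2368, -0.0608, 0.3578) tvec=(-0.1972, -0.1071, 0.4616)

Intrinsics K: fx=421.1, fy=408.6, cx=304.5, cy=224.9
Marker side s = 0.152 m; corners in marker frame (Z=0):
  M0 = (-0.0760, +0.0760, 0)
  M1 = (+0.0760, +0.0760, 0)
  M2 = (+0.0760, -0.0760, 0)
  M3 = (-0.0760, -0.0760, 0)
Detected image corners:
  c0 = (40.343710, 169.490808) px
  c1 = (171.847070, 214.648864) px
  c2 = (212.135373, 89.120726) px
  c3 = (72.042820, 36.139687) px
Planar DLT: solve 8×8 A·h = b for H (H[2,2]=1):
  H  [+919.43792 -178.46270 +124.56885]
  H  [+349.65714 +911.50009 +130.08737]
  H  [+0.21797 +0.47389 +1.00000]
B = K⁻¹H; ‖b₁‖=2.166279, ‖b₂‖=2.166279; λ = 2/(‖b₁‖+‖b₂‖) = 0.461621, sign → tz>0 ⇒ λ=+0.461621
r₁ = λ·B[:,0] = (+0.93516,+0.33965,+0.10062); r₂ = λ·B[:,1] = (-0.35382,+0.90937,+0.21876)
r₃ = r₁×r₂ = (-0.01720,-0.24017,+0.97058); SVD([r₁ r₂ r₃]) → R = UVᵀ:
  R  [+0.93516 -0.35382 -0.01720]
  R  [+0.33965 +0.90937 -0.24017]
  R  [+0.10062 +0.21876 +0.97058]
t = (-0.19725, -0.10712, +0.46162) m
tr R = 2.815104; θ = arccos((tr R − 1)/2) = 0.433379 rad = 24.831°
axis k = ((R−Rᵀ)₃₂, (R−Rᵀ)₁₃, (R−Rᵀ)₂₁) / (2 sinθ) = (+0.546425, -0.140277, +0.825677)
rvec = θ·k = (+0.236809, -0.060793, +0.357831)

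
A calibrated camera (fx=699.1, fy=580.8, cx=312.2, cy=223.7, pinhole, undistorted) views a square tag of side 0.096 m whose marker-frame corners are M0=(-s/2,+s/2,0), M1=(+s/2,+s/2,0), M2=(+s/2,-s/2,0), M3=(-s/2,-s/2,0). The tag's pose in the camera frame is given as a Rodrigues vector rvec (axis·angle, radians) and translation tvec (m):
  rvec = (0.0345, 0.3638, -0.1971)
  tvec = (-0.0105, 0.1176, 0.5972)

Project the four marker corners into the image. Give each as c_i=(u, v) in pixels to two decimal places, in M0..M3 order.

Intrinsics K: fx=699.1, fy=580.8, cx=312.2, cy=223.7
Marker side s = 0.096 m; corners in marker frame (Z=0):
  M0 = (-0.0480, +0.0480, 0)
  M1 = (+0.0480, +0.0480, 0)
  M2 = (+0.0480, -0.0480, 0)
  M3 = (-0.0480, -0.0480, 0)
rvec = (0.0345, 0.3638, -0.1971), |rvec| = θ = 0.41520 rad = 23.789°
Rodrigues: sinθ=0.40337, 1−cosθ=0.08496; R = I + sinθ·[k]× + (1−cosθ)·[k]×²:
    [+0.91562 +0.19767 +0.35009]
    [-0.18530 +0.98027 -0.06886]
    [-0.35679 -0.00182 +0.93418]
t = (-0.0105, 0.1176, 0.5972) m
M0: Pc = R·M0+t = (-0.04496, +0.17355, +0.61424); u = 699.1·(-0.04496)/0.61424 + 312.2 = 261.0265, v = 580.8·(+0.17355)/0.61424 + 223.7 = 387.7995
M1: Pc = R·M1+t = (+0.04294, +0.15576, +0.57999); u = 699.1·(+0.04294)/0.57999 + 312.2 = 363.9565, v = 580.8·(+0.15576)/0.57999 + 223.7 = 379.6768
M2: Pc = R·M2+t = (+0.02396, +0.06165, +0.58016); u = 699.1·(+0.02396)/0.58016 + 312.2 = 341.0740, v = 580.8·(+0.06165)/0.58016 + 223.7 = 285.4207
M3: Pc = R·M3+t = (-0.06394, +0.07944, +0.61441); u = 699.1·(-0.06394)/0.61441 + 312.2 = 239.4490, v = 580.8·(+0.07944)/0.61441 + 223.7 = 298.7955

c0=(261.03, 387.80) c1=(363.96, 379.68) c2=(341.07, 285.42) c3=(239.45, 298.80)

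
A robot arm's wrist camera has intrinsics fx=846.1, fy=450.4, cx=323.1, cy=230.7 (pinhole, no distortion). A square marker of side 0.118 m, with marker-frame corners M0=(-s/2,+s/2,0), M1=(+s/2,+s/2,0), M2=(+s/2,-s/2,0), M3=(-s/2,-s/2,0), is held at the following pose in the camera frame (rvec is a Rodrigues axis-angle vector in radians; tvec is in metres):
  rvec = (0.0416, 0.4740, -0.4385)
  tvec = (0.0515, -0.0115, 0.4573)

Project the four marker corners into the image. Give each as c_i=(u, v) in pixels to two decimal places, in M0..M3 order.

Intrinsics K: fx=846.1, fy=450.4, cx=323.1, cy=230.7
Marker side s = 0.118 m; corners in marker frame (Z=0):
  M0 = (-0.0590, +0.0590, 0)
  M1 = (+0.0590, +0.0590, 0)
  M2 = (+0.0590, -0.0590, 0)
  M3 = (-0.0590, -0.0590, 0)
rvec = (0.0416, 0.4740, -0.4385), |rvec| = θ = 0.64706 rad = 37.074°
Rodrigues: sinθ=0.60284, 1−cosθ=0.20214; R = I + sinθ·[k]× + (1−cosθ)·[k]×²:
    [+0.79869 +0.41806 +0.43280]
    [-0.39902 +0.90633 -0.13911]
    [-0.45042 -0.06159 +0.89069]
t = (0.0515, -0.0115, 0.4573) m
M0: Pc = R·M0+t = (+0.02904, +0.06552, +0.48024); u = 846.1·(+0.02904)/0.48024 + 323.1 = 374.2674, v = 450.4·(+0.06552)/0.48024 + 230.7 = 292.1445
M1: Pc = R·M1+t = (+0.12329, +0.01843, +0.42709); u = 846.1·(+0.12329)/0.42709 + 323.1 = 567.3431, v = 450.4·(+0.01843)/0.42709 + 230.7 = 250.1376
M2: Pc = R·M2+t = (+0.07396, -0.08852, +0.43436); u = 846.1·(+0.07396)/0.43436 + 323.1 = 467.1642, v = 450.4·(-0.08852)/0.43436 + 230.7 = 138.9157
M3: Pc = R·M3+t = (-0.02029, -0.04143, +0.48751); u = 846.1·(-0.02029)/0.48751 + 323.1 = 287.8886, v = 450.4·(-0.04143)/0.48751 + 230.7 = 192.4221

c0=(374.27, 292.14) c1=(567.34, 250.14) c2=(467.16, 138.92) c3=(287.89, 192.42)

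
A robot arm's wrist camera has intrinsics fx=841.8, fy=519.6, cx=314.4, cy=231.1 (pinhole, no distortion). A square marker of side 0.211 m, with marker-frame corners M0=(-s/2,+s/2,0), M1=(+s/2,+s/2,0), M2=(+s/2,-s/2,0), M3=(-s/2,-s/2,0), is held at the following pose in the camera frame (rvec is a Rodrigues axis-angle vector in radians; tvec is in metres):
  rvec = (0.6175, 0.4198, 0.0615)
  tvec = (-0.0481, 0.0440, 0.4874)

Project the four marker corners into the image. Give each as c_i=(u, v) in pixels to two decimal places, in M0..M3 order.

c0=(117.12, 329.63) c1=(406.07, 383.10) c2=(403.65, 200.11) c3=(39.93, 162.90)

Intrinsics K: fx=841.8, fy=519.6, cx=314.4, cy=231.1
Marker side s = 0.211 m; corners in marker frame (Z=0):
  M0 = (-0.1055, +0.1055, 0)
  M1 = (+0.1055, +0.1055, 0)
  M2 = (+0.1055, -0.1055, 0)
  M3 = (-0.1055, -0.1055, 0)
rvec = (0.6175, 0.4198, 0.0615), |rvec| = θ = 0.74921 rad = 42.927°
Rodrigues: sinθ=0.68106, 1−cosθ=0.26778; R = I + sinθ·[k]× + (1−cosθ)·[k]×²:
    [+0.91413 +0.06776 +0.39973]
    [+0.17957 +0.81630 -0.54901]
    [-0.36350 +0.57365 +0.73403]
t = (-0.0481, 0.0440, 0.4874) m
M0: Pc = R·M0+t = (-0.13739, +0.11117, +0.58627); u = 841.8·(-0.13739)/0.58627 + 314.4 = 117.1245, v = 519.6·(+0.11117)/0.58627 + 231.1 = 329.6322
M1: Pc = R·M1+t = (+0.05549, +0.14906, +0.50957); u = 841.8·(+0.05549)/0.50957 + 314.4 = 406.0659, v = 519.6·(+0.14906)/0.50957 + 231.1 = 383.0975
M2: Pc = R·M2+t = (+0.04119, -0.02317, +0.38853); u = 841.8·(+0.04119)/0.38853 + 314.4 = 403.6471, v = 519.6·(-0.02317)/0.38853 + 231.1 = 200.1075
M3: Pc = R·M3+t = (-0.15169, -0.06106, +0.46523); u = 841.8·(-0.15169)/0.46523 + 314.4 = 39.9301, v = 519.6·(-0.06106)/0.46523 + 231.1 = 162.8999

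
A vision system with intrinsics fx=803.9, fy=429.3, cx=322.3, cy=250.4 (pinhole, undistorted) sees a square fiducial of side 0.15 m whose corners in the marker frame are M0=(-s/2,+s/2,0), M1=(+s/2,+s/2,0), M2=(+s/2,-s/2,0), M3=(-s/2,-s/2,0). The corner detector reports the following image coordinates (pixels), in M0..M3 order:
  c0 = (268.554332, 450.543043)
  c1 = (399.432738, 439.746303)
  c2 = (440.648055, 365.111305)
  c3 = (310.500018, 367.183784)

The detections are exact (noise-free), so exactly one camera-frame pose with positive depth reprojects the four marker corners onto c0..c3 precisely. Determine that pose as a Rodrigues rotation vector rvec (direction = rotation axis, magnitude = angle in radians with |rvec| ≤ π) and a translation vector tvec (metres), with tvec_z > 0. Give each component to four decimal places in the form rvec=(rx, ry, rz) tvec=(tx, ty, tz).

rvec=(0.2203, -0.5735, 0.2012) tvec=(0.0329, 0.2677, 0.7384)

Intrinsics K: fx=803.9, fy=429.3, cx=322.3, cy=250.4
Marker side s = 0.15 m; corners in marker frame (Z=0):
  M0 = (-0.0750, +0.0750, 0)
  M1 = (+0.0750, +0.0750, 0)
  M2 = (+0.0750, -0.0750, 0)
  M3 = (-0.0750, -0.0750, 0)
Detected image corners:
  c0 = (268.554332, 450.543043) px
  c1 = (399.432738, 439.746303) px
  c2 = (440.648055, 365.111305) px
  c3 = (310.500018, 367.183784) px
Planar DLT: solve 8×8 A·h = b for H (H[2,2]=1):
  H  [+1137.18743 -205.21802 +358.15214]
  H  [+262.00966 +607.15382 +406.06439]
  H  [+0.75275 +0.20251 +1.00000]
B = K⁻¹H; ‖b₁‖=1.354354, ‖b₂‖=1.354354; λ = 2/(‖b₁‖+‖b₂‖) = 0.738360, sign → tz>0 ⇒ λ=+0.738360
r₁ = λ·B[:,0] = (+0.82164,+0.12645,+0.55580); r₂ = λ·B[:,1] = (-0.24844,+0.95704,+0.14953)
r₃ = r₁×r₂ = (-0.51301,-0.26094,+0.81776); SVD([r₁ r₂ r₃]) → R = UVᵀ:
  R  [+0.82164 -0.24844 -0.51301]
  R  [+0.12645 +0.95704 -0.26094]
  R  [+0.55580 +0.14953 +0.81776]
t = (+0.03293, +0.26773, +0.73836) m
tr R = 2.596442; θ = arccos((tr R − 1)/2) = 0.646461 rad = 37.039°
axis k = ((R−Rᵀ)₃₂, (R−Rᵀ)₁₃, (R−Rᵀ)₂₁) / (2 sinθ) = (+0.340710, -0.887178, +0.311179)
rvec = θ·k = (+0.220256, -0.573525, +0.201165)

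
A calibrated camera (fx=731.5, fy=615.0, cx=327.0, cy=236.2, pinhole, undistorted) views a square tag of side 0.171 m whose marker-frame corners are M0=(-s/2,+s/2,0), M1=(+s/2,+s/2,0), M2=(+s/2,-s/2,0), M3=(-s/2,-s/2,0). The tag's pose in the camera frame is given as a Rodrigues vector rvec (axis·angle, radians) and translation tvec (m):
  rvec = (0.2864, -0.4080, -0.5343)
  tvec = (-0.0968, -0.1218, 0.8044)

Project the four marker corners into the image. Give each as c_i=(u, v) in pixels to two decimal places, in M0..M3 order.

c0=(212.43, 232.54) c1=(333.09, 166.35) c2=(265.89, 52.35) c3=(130.53, 116.27)

Intrinsics K: fx=731.5, fy=615.0, cx=327.0, cy=236.2
Marker side s = 0.171 m; corners in marker frame (Z=0):
  M0 = (-0.0855, +0.0855, 0)
  M1 = (+0.0855, +0.0855, 0)
  M2 = (+0.0855, -0.0855, 0)
  M3 = (-0.0855, -0.0855, 0)
rvec = (0.2864, -0.4080, -0.5343), |rvec| = θ = 0.73073 rad = 41.868°
Rodrigues: sinθ=0.66741, 1−cosθ=0.25531; R = I + sinθ·[k]× + (1−cosθ)·[k]×²:
    [+0.78391 +0.43213 -0.44581]
    [-0.54388 +0.82428 -0.15735]
    [+0.29948 +0.36582 +0.88119]
t = (-0.0968, -0.1218, 0.8044) m
M0: Pc = R·M0+t = (-0.12688, -0.00482, +0.81007); u = 731.5·(-0.12688)/0.81007 + 327.0 = 212.4294, v = 615.0·(-0.00482)/0.81007 + 236.2 = 232.5387
M1: Pc = R·M1+t = (+0.00717, -0.09783, +0.86128); u = 731.5·(+0.00717)/0.86128 + 327.0 = 333.0908, v = 615.0·(-0.09783)/0.86128 + 236.2 = 166.3477
M2: Pc = R·M2+t = (-0.06672, -0.23878, +0.79873); u = 731.5·(-0.06672)/0.79873 + 327.0 = 265.8928, v = 615.0·(-0.23878)/0.79873 + 236.2 = 52.3476
M3: Pc = R·M3+t = (-0.20077, -0.14577, +0.74752); u = 731.5·(-0.20077)/0.74752 + 327.0 = 130.5306, v = 615.0·(-0.14577)/0.74752 + 236.2 = 116.2677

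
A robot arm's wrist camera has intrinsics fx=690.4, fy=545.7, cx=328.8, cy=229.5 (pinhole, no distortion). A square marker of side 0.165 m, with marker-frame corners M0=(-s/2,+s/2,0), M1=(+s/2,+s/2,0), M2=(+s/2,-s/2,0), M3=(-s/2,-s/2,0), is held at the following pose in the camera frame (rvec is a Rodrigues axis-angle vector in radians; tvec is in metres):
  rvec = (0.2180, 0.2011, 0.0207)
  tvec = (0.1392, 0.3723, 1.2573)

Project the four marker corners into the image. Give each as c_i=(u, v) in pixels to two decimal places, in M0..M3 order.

c0=(360.07, 419.39) c1=(449.52, 427.28) c2=(452.92, 361.21) c3=(360.84, 354.80)

Intrinsics K: fx=690.4, fy=545.7, cx=328.8, cy=229.5
Marker side s = 0.165 m; corners in marker frame (Z=0):
  M0 = (-0.0825, +0.0825, 0)
  M1 = (+0.0825, +0.0825, 0)
  M2 = (+0.0825, -0.0825, 0)
  M3 = (-0.0825, -0.0825, 0)
rvec = (0.2180, 0.2011, 0.0207), |rvec| = θ = 0.29731 rad = 17.035°
Rodrigues: sinθ=0.29295, 1−cosθ=0.04387; R = I + sinθ·[k]× + (1−cosθ)·[k]×²:
    [+0.97972 +0.00136 +0.20039]
    [+0.04216 +0.97620 -0.21274]
    [-0.19591 +0.21687 +0.95634]
t = (0.1392, 0.3723, 1.2573) m
M0: Pc = R·M0+t = (+0.05849, +0.44936, +1.29135); u = 690.4·(+0.05849)/1.29135 + 328.8 = 360.0685, v = 545.7·(+0.44936)/1.29135 + 229.5 = 419.3898
M1: Pc = R·M1+t = (+0.22014, +0.45631, +1.25903); u = 690.4·(+0.22014)/1.25903 + 328.8 = 449.5152, v = 545.7·(+0.45631)/1.25903 + 229.5 = 427.2800
M2: Pc = R·M2+t = (+0.21991, +0.29524, +1.22325); u = 690.4·(+0.21991)/1.22325 + 328.8 = 452.9195, v = 545.7·(+0.29524)/1.22325 + 229.5 = 361.2096
M3: Pc = R·M3+t = (+0.05826, +0.28829, +1.25557); u = 690.4·(+0.05826)/1.25557 + 328.8 = 360.8360, v = 545.7·(+0.28829)/1.25557 + 229.5 = 354.7956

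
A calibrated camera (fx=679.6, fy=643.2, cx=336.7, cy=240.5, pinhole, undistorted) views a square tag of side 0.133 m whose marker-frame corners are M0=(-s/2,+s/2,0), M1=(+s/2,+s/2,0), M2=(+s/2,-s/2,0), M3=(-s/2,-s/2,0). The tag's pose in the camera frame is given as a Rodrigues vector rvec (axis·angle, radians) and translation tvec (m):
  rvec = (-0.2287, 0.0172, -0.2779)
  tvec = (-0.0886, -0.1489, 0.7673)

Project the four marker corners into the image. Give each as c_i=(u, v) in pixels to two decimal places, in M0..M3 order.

c0=(214.95, 181.90) c1=(330.66, 150.95) c2=(299.74, 52.17) c3=(188.40, 81.69)

Intrinsics K: fx=679.6, fy=643.2, cx=336.7, cy=240.5
Marker side s = 0.133 m; corners in marker frame (Z=0):
  M0 = (-0.0665, +0.0665, 0)
  M1 = (+0.0665, +0.0665, 0)
  M2 = (+0.0665, -0.0665, 0)
  M3 = (-0.0665, -0.0665, 0)
rvec = (-0.2287, 0.0172, -0.2779), |rvec| = θ = 0.36032 rad = 20.645°
Rodrigues: sinθ=0.35257, 1−cosθ=0.06421; R = I + sinθ·[k]× + (1−cosθ)·[k]×²:
    [+0.96166 +0.26998 +0.04827]
    [-0.27387 +0.93593 +0.22142]
    [+0.01461 -0.22615 +0.97398]
t = (-0.0886, -0.1489, 0.7673) m
M0: Pc = R·M0+t = (-0.13460, -0.06845, +0.75129); u = 679.6·(-0.13460)/0.75129 + 336.7 = 214.9471, v = 643.2·(-0.06845)/0.75129 + 240.5 = 181.8997
M1: Pc = R·M1+t = (-0.00670, -0.10487, +0.75323); u = 679.6·(-0.00670)/0.75323 + 336.7 = 330.6584, v = 643.2·(-0.10487)/0.75323 + 240.5 = 150.9469
M2: Pc = R·M2+t = (-0.04260, -0.22935, +0.78331); u = 679.6·(-0.04260)/0.78331 + 336.7 = 299.7371, v = 643.2·(-0.22935)/0.78331 + 240.5 = 52.1721
M3: Pc = R·M3+t = (-0.17050, -0.19293, +0.78137); u = 679.6·(-0.17050)/0.78137 + 336.7 = 188.4031, v = 643.2·(-0.19293)/0.78137 + 240.5 = 81.6879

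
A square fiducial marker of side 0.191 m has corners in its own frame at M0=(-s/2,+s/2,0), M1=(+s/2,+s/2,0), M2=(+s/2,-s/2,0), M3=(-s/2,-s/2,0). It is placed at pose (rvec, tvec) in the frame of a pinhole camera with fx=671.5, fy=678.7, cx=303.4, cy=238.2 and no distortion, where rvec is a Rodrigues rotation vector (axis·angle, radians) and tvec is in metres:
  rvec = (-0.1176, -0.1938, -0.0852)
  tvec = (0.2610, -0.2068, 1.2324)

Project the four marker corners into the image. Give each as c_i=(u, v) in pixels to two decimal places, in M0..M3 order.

Intrinsics K: fx=671.5, fy=678.7, cx=303.4, cy=238.2
Marker side s = 0.191 m; corners in marker frame (Z=0):
  M0 = (-0.0955, +0.0955, 0)
  M1 = (+0.0955, +0.0955, 0)
  M2 = (+0.0955, -0.0955, 0)
  M3 = (-0.0955, -0.0955, 0)
rvec = (-0.1176, -0.1938, -0.0852), |rvec| = θ = 0.24217 rad = 13.875°
Rodrigues: sinθ=0.23981, 1−cosθ=0.02918; R = I + sinθ·[k]× + (1−cosθ)·[k]×²:
    [+0.97770 +0.09571 -0.18693]
    [-0.07303 +0.98951 +0.12467]
    [+0.19690 -0.10824 +0.97443]
t = (0.2610, -0.2068, 1.2324) m
M0: Pc = R·M0+t = (+0.17677, -0.10533, +1.20326); u = 671.5·(+0.17677)/1.20326 + 303.4 = 402.0495, v = 678.7·(-0.10533)/1.20326 + 238.2 = 178.7898
M1: Pc = R·M1+t = (+0.36351, -0.11928, +1.24087); u = 671.5·(+0.36351)/1.24087 + 303.4 = 500.1152, v = 678.7·(-0.11928)/1.24087 + 238.2 = 172.9610
M2: Pc = R·M2+t = (+0.34523, -0.30827, +1.26154); u = 671.5·(+0.34523)/1.26154 + 303.4 = 487.1611, v = 678.7·(-0.30827)/1.26154 + 238.2 = 72.3517
M3: Pc = R·M3+t = (+0.15849, -0.29432, +1.22393); u = 671.5·(+0.15849)/1.22393 + 303.4 = 390.3538, v = 678.7·(-0.29432)/1.22393 + 238.2 = 74.9906

c0=(402.05, 178.79) c1=(500.12, 172.96) c2=(487.16, 72.35) c3=(390.35, 74.99)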